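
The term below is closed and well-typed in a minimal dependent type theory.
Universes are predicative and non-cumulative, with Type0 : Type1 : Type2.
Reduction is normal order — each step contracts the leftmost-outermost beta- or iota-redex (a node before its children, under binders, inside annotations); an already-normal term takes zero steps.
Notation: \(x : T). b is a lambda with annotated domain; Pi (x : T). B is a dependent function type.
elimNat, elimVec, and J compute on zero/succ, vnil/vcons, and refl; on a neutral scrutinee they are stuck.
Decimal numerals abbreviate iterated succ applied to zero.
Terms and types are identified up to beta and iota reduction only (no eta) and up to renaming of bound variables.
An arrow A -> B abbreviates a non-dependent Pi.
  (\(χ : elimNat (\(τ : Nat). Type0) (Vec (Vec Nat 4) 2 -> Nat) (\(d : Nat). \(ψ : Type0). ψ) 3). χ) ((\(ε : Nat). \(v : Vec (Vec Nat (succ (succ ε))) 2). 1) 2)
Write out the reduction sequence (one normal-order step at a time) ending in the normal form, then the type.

reduction (normal order):
  (\(χ : elimNat (\(τ : Nat). Type0) (Vec (Vec Nat 4) 2 -> Nat) (\(d : Nat). \(ψ : Type0). ψ) 3). χ) ((\(ε : Nat). \(v : Vec (Vec Nat (succ (succ ε))) 2). 1) 2)
  ~> (\(χ : Nat). \(τ : Vec (Vec Nat (succ (succ χ))) 2). 1) 2
  ~> \(χ : Vec (Vec Nat 4) 2). 1
inferred type:
  Vec (Vec Nat 4) 2 -> Nat


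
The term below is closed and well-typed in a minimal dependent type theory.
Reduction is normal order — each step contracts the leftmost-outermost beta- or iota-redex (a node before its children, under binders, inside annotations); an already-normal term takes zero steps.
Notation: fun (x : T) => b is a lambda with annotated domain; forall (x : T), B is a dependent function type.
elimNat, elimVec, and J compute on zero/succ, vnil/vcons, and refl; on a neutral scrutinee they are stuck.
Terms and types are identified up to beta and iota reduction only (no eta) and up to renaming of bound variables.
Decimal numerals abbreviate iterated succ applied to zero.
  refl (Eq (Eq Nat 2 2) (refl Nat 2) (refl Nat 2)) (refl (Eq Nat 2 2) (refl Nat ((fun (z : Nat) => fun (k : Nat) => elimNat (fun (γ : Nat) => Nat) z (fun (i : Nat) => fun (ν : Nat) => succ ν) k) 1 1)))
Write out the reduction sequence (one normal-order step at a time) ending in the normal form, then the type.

reduction (normal order):
  refl (Eq (Eq Nat 2 2) (refl Nat 2) (refl Nat 2)) (refl (Eq Nat 2 2) (refl Nat ((fun (z : Nat) => fun (k : Nat) => elimNat (fun (γ : Nat) => Nat) z (fun (i : Nat) => fun (ν : Nat) => succ ν) k) 1 1)))
  ~> refl (Eq (Eq Nat 2 2) (refl Nat 2) (refl Nat 2)) (refl (Eq Nat 2 2) (refl Nat ((fun (z : Nat) => elimNat (fun (k : Nat) => Nat) 1 (fun (γ : Nat) => fun (i : Nat) => succ i) z) 1)))
  ~> refl (Eq (Eq Nat 2 2) (refl Nat 2) (refl Nat 2)) (refl (Eq Nat 2 2) (refl Nat (elimNat (fun (z : Nat) => Nat) 1 (fun (k : Nat) => fun (γ : Nat) => succ γ) 1)))
  ~> refl (Eq (Eq Nat 2 2) (refl Nat 2) (refl Nat 2)) (refl (Eq Nat 2 2) (refl Nat ((fun (z : Nat) => fun (k : Nat) => succ k) 0 (elimNat (fun (γ : Nat) => Nat) 1 (fun (i : Nat) => fun (ν : Nat) => succ ν) 0))))
  ~> refl (Eq (Eq Nat 2 2) (refl Nat 2) (refl Nat 2)) (refl (Eq Nat 2 2) (refl Nat ((fun (z : Nat) => succ z) (elimNat (fun (k : Nat) => Nat) 1 (fun (γ : Nat) => fun (i : Nat) => succ i) 0))))
  ~> refl (Eq (Eq Nat 2 2) (refl Nat 2) (refl Nat 2)) (refl (Eq Nat 2 2) (refl Nat (succ (elimNat (fun (z : Nat) => Nat) 1 (fun (k : Nat) => fun (γ : Nat) => succ γ) 0))))
  ~> refl (Eq (Eq Nat 2 2) (refl Nat 2) (refl Nat 2)) (refl (Eq Nat 2 2) (refl Nat 2))
the term's type:
  Eq (Eq (Eq Nat 2 2) (refl Nat 2) (refl Nat 2)) (refl (Eq Nat 2 2) (refl Nat 2)) (refl (Eq Nat 2 2) (refl Nat 2))


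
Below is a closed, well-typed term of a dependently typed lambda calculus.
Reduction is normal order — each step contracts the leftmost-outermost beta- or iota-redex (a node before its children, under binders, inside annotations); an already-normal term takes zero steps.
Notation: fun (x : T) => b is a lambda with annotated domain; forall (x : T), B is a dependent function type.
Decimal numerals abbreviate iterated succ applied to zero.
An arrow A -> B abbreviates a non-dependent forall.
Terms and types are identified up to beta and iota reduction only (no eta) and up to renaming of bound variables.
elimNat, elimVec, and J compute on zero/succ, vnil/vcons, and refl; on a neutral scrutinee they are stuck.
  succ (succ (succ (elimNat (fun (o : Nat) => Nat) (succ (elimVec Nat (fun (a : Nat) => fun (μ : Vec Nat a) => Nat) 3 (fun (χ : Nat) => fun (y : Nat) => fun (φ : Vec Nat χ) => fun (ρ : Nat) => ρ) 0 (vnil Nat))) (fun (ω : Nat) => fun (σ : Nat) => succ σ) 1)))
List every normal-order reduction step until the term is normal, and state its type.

normal-order reduction sequence:
  succ (succ (succ (elimNat (fun (o : Nat) => Nat) (succ (elimVec Nat (fun (a : Nat) => fun (μ : Vec Nat a) => Nat) 3 (fun (χ : Nat) => fun (y : Nat) => fun (φ : Vec Nat χ) => fun (ρ : Nat) => ρ) 0 (vnil Nat))) (fun (ω : Nat) => fun (σ : Nat) => succ σ) 1)))
  ~> succ (succ (succ ((fun (o : Nat) => fun (a : Nat) => succ a) 0 (elimNat (fun (μ : Nat) => Nat) (succ (elimVec Nat (fun (χ : Nat) => fun (y : Vec Nat χ) => Nat) 3 (fun (φ : Nat) => fun (ρ : Nat) => fun (ω : Vec Nat φ) => fun (σ : Nat) => σ) 0 (vnil Nat))) (fun (d : Nat) => fun (w : Nat) => succ w) 0))))
  ~> succ (succ (succ ((fun (o : Nat) => succ o) (elimNat (fun (a : Nat) => Nat) (succ (elimVec Nat (fun (μ : Nat) => fun (χ : Vec Nat μ) => Nat) 3 (fun (y : Nat) => fun (φ : Nat) => fun (ρ : Vec Nat y) => fun (ω : Nat) => ω) 0 (vnil Nat))) (fun (σ : Nat) => fun (d : Nat) => succ d) 0))))
  ~> succ (succ (succ (succ (elimNat (fun (o : Nat) => Nat) (succ (elimVec Nat (fun (a : Nat) => fun (μ : Vec Nat a) => Nat) 3 (fun (χ : Nat) => fun (y : Nat) => fun (φ : Vec Nat χ) => fun (ρ : Nat) => ρ) 0 (vnil Nat))) (fun (ω : Nat) => fun (σ : Nat) => succ σ) 0))))
  ~> succ (succ (succ (succ (succ (elimVec Nat (fun (o : Nat) => fun (a : Vec Nat o) => Nat) 3 (fun (μ : Nat) => fun (χ : Nat) => fun (y : Vec Nat μ) => fun (φ : Nat) => φ) 0 (vnil Nat))))))
  ~> 8
type:
  Nat


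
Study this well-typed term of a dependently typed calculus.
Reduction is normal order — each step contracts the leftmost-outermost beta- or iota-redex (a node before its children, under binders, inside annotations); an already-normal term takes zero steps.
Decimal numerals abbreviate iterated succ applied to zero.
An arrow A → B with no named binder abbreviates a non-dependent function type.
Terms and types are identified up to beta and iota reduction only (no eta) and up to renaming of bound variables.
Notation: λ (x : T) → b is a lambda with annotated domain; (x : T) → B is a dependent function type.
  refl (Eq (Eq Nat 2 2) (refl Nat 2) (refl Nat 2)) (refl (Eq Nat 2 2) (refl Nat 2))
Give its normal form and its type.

reduced normal form:
  refl (Eq (Eq Nat 2 2) (refl Nat 2) (refl Nat 2)) (refl (Eq Nat 2 2) (refl Nat 2))
type:
  Eq (Eq (Eq Nat 2 2) (refl Nat 2) (refl Nat 2)) (refl (Eq Nat 2 2) (refl Nat 2)) (refl (Eq Nat 2 2) (refl Nat 2))


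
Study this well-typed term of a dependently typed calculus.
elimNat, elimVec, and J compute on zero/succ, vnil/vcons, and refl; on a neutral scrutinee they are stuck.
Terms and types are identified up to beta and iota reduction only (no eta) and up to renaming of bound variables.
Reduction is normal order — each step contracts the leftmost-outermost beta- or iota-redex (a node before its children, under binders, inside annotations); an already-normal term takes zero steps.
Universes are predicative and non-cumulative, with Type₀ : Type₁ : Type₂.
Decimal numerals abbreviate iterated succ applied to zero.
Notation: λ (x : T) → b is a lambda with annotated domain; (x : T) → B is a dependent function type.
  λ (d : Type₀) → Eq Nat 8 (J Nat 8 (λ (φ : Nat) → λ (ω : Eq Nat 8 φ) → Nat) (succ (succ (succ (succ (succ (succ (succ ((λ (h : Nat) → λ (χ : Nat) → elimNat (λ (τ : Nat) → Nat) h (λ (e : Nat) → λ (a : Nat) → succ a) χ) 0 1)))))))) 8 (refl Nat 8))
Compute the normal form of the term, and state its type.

resulting normal form:
  λ (d : Type₀) → Eq Nat 8 8
type:
  (d : Type₀) → Type₀


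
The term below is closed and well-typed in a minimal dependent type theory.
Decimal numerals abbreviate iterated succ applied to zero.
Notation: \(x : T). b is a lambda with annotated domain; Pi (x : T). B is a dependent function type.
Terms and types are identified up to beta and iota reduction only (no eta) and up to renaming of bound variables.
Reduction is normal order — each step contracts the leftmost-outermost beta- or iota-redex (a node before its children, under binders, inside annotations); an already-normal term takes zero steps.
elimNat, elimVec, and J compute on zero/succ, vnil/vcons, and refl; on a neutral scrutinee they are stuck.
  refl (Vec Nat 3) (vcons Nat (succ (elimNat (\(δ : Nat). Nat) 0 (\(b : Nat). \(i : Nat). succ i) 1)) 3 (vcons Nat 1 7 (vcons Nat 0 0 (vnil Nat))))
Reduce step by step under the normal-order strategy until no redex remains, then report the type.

normal-order reduction sequence:
  refl (Vec Nat 3) (vcons Nat (succ (elimNat (\(δ : Nat). Nat) 0 (\(b : Nat). \(i : Nat). succ i) 1)) 3 (vcons Nat 1 7 (vcons Nat 0 0 (vnil Nat))))
  ~> refl (Vec Nat 3) (vcons Nat (succ ((\(δ : Nat). \(b : Nat). succ b) 0 (elimNat (\(i : Nat). Nat) 0 (\(t : Nat). \(h : Nat). succ h) 0))) 3 (vcons Nat 1 7 (vcons Nat 0 0 (vnil Nat))))
  ~> refl (Vec Nat 3) (vcons Nat (succ ((\(δ : Nat). succ δ) (elimNat (\(b : Nat). Nat) 0 (\(i : Nat). \(t : Nat). succ t) 0))) 3 (vcons Nat 1 7 (vcons Nat 0 0 (vnil Nat))))
  ~> refl (Vec Nat 3) (vcons Nat (succ (succ (elimNat (\(δ : Nat). Nat) 0 (\(b : Nat). \(i : Nat). succ i) 0))) 3 (vcons Nat 1 7 (vcons Nat 0 0 (vnil Nat))))
  ~> refl (Vec Nat 3) (vcons Nat 2 3 (vcons Nat 1 7 (vcons Nat 0 0 (vnil Nat))))
type:
  Eq (Vec Nat 3) (vcons Nat 2 3 (vcons Nat 1 7 (vcons Nat 0 0 (vnil Nat)))) (vcons Nat 2 3 (vcons Nat 1 7 (vcons Nat 0 0 (vnil Nat))))


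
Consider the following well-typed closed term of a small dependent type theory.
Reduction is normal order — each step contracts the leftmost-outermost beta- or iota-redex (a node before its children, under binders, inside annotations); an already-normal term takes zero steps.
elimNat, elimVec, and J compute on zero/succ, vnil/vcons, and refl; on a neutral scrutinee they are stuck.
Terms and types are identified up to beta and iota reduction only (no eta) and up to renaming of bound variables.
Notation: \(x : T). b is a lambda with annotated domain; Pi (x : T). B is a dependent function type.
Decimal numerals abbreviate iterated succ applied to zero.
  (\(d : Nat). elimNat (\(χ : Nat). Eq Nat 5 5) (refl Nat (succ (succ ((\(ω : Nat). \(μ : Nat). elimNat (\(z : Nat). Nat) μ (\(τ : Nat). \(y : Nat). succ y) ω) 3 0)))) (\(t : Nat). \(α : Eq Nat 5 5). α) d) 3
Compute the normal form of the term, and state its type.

normal form:
  refl Nat 5
type:
  Eq Nat 5 5
observation: reduction starts at a beta-redex, and 23 normal-order steps reach the normal form.


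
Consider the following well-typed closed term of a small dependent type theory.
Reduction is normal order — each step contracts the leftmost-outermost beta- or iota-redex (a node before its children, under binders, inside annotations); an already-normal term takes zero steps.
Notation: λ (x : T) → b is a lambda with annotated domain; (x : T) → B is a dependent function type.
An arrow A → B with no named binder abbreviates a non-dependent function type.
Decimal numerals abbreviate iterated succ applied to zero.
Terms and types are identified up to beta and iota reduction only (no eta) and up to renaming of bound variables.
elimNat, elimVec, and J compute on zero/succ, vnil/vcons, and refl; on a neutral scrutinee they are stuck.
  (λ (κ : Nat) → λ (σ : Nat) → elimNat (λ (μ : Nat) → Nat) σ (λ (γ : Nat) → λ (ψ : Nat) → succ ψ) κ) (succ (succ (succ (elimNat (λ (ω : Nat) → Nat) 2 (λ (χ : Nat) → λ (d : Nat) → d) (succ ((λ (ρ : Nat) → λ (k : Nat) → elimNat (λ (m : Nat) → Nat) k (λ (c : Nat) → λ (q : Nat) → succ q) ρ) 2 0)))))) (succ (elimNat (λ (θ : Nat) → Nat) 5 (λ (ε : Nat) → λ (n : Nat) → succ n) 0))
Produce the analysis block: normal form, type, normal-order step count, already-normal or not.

normal form:
  11
inferred type:
  Nat
reduction steps (normal order): 38
already normal: no
first redex: a beta-redex


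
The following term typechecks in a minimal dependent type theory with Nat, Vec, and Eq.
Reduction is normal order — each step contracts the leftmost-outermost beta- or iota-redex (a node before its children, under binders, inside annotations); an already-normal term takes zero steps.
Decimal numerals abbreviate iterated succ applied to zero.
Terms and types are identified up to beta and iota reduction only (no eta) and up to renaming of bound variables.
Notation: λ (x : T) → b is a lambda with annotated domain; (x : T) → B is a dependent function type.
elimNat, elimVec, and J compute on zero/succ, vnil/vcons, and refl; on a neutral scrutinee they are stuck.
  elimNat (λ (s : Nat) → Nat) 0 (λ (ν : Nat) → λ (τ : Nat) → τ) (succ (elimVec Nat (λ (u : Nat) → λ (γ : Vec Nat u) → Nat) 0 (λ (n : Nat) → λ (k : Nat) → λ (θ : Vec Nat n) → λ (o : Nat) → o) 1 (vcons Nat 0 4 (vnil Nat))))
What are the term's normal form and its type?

reduced normal form:
  0
type:
  Nat


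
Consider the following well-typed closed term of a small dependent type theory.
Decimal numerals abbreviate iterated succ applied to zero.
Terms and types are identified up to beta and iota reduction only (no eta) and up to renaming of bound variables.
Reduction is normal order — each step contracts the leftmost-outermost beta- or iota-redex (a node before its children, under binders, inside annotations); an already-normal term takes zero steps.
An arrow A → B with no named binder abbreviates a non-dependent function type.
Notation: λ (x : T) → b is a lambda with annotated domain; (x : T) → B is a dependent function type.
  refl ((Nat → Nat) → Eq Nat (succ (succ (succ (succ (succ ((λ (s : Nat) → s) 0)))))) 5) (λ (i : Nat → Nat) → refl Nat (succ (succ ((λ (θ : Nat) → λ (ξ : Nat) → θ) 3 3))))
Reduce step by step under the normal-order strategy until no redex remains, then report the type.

normal-order reduction:
  refl ((Nat → Nat) → Eq Nat (succ (succ (succ (succ (succ ((λ (s : Nat) → s) 0)))))) 5) (λ (i : Nat → Nat) → refl Nat (succ (succ ((λ (θ : Nat) → λ (ξ : Nat) → θ) 3 3))))
  ~> refl ((Nat → Nat) → Eq Nat 5 5) (λ (s : Nat → Nat) → refl Nat (succ (succ ((λ (i : Nat) → λ (θ : Nat) → i) 3 3))))
  ~> refl ((Nat → Nat) → Eq Nat 5 5) (λ (s : Nat → Nat) → refl Nat (succ (succ ((λ (i : Nat) → 3) 3))))
  ~> refl ((Nat → Nat) → Eq Nat 5 5) (λ (s : Nat → Nat) → refl Nat 5)
the term's type:
  Eq ((Nat → Nat) → Eq Nat 5 5) (λ (s : Nat → Nat) → refl Nat 5) (λ (i : Nat → Nat) → refl Nat 5)


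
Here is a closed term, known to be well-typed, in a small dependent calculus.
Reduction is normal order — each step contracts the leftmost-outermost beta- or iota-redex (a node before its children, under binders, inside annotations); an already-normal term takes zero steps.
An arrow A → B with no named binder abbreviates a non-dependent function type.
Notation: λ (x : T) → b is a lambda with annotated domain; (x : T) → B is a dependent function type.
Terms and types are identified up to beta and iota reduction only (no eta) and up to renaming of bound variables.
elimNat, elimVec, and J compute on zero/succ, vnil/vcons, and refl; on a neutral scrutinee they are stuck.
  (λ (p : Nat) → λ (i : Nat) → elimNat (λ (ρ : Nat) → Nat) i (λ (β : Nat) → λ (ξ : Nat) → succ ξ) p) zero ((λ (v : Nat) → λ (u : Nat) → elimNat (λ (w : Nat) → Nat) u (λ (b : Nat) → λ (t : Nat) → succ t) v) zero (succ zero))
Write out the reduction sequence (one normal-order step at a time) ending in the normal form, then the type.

reduction (normal order):
  (λ (p : Nat) → λ (i : Nat) → elimNat (λ (ρ : Nat) → Nat) i (λ (β : Nat) → λ (ξ : Nat) → succ ξ) p) zero ((λ (v : Nat) → λ (u : Nat) → elimNat (λ (w : Nat) → Nat) u (λ (b : Nat) → λ (t : Nat) → succ t) v) zero (succ zero))
  ~> (λ (p : Nat) → elimNat (λ (i : Nat) → Nat) p (λ (ρ : Nat) → λ (β : Nat) → succ β) zero) ((λ (ξ : Nat) → λ (v : Nat) → elimNat (λ (u : Nat) → Nat) v (λ (w : Nat) → λ (b : Nat) → succ b) ξ) zero (succ zero))
  ~> elimNat (λ (p : Nat) → Nat) ((λ (i : Nat) → λ (ρ : Nat) → elimNat (λ (β : Nat) → Nat) ρ (λ (ξ : Nat) → λ (v : Nat) → succ v) i) zero (succ zero)) (λ (u : Nat) → λ (w : Nat) → succ w) zero
  ~> (λ (p : Nat) → λ (i : Nat) → elimNat (λ (ρ : Nat) → Nat) i (λ (β : Nat) → λ (ξ : Nat) → succ ξ) p) zero (succ zero)
  ~> (λ (p : Nat) → elimNat (λ (i : Nat) → Nat) p (λ (ρ : Nat) → λ (β : Nat) → succ β) zero) (succ zero)
  ~> elimNat (λ (p : Nat) → Nat) (succ zero) (λ (i : Nat) → λ (ρ : Nat) → succ ρ) zero
  ~> succ zero
the term's type:
  Nat


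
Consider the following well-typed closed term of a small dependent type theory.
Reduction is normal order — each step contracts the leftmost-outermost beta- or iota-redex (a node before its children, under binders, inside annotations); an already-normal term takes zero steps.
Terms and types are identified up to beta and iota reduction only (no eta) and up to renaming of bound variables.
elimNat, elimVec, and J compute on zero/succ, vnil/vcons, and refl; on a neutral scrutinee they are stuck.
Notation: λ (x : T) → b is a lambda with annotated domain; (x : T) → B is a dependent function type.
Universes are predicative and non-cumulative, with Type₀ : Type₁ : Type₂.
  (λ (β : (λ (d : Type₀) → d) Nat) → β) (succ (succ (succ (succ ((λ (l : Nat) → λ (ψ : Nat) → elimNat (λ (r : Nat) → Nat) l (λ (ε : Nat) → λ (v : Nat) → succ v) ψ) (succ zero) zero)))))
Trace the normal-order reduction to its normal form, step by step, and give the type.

reduction (normal order):
  (λ (β : (λ (d : Type₀) → d) Nat) → β) (succ (succ (succ (succ ((λ (l : Nat) → λ (ψ : Nat) → elimNat (λ (r : Nat) → Nat) l (λ (ε : Nat) → λ (v : Nat) → succ v) ψ) (succ zero) zero)))))
  ~> succ (succ (succ (succ ((λ (β : Nat) → λ (d : Nat) → elimNat (λ (l : Nat) → Nat) β (λ (ψ : Nat) → λ (r : Nat) → succ r) d) (succ zero) zero))))
  ~> succ (succ (succ (succ ((λ (β : Nat) → elimNat (λ (d : Nat) → Nat) (succ zero) (λ (l : Nat) → λ (ψ : Nat) → succ ψ) β) zero))))
  ~> succ (succ (succ (succ (elimNat (λ (β : Nat) → Nat) (succ zero) (λ (d : Nat) → λ (l : Nat) → succ l) zero))))
  ~> succ (succ (succ (succ (succ zero))))
type:
  Nat


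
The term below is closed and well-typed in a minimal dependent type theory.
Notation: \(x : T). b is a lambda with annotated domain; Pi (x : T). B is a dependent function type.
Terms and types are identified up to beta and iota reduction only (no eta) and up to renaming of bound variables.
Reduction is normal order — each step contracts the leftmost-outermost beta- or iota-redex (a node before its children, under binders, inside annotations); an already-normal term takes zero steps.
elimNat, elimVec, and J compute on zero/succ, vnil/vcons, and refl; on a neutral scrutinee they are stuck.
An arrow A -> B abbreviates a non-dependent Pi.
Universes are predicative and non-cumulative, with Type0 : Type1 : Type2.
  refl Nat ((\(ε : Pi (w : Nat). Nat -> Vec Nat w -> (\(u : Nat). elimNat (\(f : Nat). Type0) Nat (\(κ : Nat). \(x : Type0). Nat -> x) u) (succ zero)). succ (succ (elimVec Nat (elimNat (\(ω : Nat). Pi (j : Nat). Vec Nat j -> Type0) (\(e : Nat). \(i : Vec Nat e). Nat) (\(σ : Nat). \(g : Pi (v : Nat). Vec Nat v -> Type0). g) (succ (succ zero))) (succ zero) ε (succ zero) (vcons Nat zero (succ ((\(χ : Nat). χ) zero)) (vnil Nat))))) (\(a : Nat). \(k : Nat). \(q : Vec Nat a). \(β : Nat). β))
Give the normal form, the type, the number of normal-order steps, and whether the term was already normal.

reduced normal form:
  refl Nat (succ (succ (succ zero)))
inferred type:
  Eq Nat (succ (succ (succ zero))) (succ (succ (succ zero)))
reduction steps (normal order): 7
term was already normal: no
first redex: a beta-redex


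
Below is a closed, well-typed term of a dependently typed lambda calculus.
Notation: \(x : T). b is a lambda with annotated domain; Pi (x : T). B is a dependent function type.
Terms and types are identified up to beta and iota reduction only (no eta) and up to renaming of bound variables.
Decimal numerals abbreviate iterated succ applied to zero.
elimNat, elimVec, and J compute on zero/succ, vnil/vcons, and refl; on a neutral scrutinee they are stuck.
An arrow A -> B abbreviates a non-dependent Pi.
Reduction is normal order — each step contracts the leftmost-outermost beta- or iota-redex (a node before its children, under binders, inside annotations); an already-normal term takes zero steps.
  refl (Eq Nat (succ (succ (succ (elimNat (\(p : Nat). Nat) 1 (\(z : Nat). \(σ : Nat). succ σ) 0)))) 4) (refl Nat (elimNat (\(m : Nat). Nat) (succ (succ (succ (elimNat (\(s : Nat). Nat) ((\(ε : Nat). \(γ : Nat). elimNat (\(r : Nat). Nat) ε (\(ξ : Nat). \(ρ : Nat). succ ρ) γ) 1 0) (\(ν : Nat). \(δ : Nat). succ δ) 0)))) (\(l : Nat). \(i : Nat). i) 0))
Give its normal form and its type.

reduced normal form:
  refl (Eq Nat 4 4) (refl Nat 4)
type:
  Eq (Eq Nat 4 4) (refl Nat 4) (refl Nat 4)
observation: reduction starts at an elimNat iota-redex, and 6 normal-order steps reach the normal form.


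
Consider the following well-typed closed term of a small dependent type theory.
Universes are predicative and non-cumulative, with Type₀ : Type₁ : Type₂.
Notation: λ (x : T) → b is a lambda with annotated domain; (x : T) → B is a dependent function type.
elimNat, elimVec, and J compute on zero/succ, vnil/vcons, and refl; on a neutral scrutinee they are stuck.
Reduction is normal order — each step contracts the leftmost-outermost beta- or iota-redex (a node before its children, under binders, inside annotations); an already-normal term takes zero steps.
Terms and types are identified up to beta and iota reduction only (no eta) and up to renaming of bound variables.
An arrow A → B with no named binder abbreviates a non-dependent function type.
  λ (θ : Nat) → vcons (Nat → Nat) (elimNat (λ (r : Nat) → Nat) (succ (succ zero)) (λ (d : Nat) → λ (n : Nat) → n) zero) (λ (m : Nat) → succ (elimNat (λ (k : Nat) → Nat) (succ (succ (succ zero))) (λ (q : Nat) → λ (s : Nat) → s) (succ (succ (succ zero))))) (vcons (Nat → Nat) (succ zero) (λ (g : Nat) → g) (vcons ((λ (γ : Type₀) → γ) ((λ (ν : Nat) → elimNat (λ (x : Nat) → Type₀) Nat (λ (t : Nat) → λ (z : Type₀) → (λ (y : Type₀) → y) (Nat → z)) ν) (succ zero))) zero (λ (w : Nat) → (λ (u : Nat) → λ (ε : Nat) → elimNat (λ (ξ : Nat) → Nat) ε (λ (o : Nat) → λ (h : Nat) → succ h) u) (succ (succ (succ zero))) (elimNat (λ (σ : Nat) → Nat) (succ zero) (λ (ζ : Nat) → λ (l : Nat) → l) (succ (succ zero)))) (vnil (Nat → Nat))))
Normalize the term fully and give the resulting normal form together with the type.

resulting normal form:
  λ (θ : Nat) → vcons (Nat → Nat) (succ (succ zero)) (λ (r : Nat) → succ (succ (succ (succ zero)))) (vcons (Nat → Nat) (succ zero) (λ (d : Nat) → d) (vcons (Nat → Nat) zero (λ (n : Nat) → succ (succ (succ (succ zero)))) (vnil (Nat → Nat))))
the term's type:
  Nat → Vec (Nat → Nat) (succ (succ (succ zero)))


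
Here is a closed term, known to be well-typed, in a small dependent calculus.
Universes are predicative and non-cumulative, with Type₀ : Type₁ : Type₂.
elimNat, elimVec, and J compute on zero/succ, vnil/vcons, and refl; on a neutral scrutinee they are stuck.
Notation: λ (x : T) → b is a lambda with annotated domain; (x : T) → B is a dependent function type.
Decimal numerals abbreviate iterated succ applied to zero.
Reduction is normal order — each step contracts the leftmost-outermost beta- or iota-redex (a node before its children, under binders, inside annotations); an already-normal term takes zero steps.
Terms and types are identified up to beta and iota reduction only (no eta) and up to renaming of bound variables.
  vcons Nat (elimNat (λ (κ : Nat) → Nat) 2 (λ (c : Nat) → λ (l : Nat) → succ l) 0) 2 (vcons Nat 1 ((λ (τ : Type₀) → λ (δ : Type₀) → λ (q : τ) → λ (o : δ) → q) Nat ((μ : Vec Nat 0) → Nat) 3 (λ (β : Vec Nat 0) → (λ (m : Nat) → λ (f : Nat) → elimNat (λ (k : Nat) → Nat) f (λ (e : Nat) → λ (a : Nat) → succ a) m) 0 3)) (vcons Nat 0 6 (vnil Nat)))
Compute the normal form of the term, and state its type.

normal form:
  vcons Nat 2 2 (vcons Nat 1 3 (vcons Nat 0 6 (vnil Nat)))
inferred type:
  Vec Nat 3
observation: contracting an elimNat iota-redex first, the term normalizes in 5 steps.


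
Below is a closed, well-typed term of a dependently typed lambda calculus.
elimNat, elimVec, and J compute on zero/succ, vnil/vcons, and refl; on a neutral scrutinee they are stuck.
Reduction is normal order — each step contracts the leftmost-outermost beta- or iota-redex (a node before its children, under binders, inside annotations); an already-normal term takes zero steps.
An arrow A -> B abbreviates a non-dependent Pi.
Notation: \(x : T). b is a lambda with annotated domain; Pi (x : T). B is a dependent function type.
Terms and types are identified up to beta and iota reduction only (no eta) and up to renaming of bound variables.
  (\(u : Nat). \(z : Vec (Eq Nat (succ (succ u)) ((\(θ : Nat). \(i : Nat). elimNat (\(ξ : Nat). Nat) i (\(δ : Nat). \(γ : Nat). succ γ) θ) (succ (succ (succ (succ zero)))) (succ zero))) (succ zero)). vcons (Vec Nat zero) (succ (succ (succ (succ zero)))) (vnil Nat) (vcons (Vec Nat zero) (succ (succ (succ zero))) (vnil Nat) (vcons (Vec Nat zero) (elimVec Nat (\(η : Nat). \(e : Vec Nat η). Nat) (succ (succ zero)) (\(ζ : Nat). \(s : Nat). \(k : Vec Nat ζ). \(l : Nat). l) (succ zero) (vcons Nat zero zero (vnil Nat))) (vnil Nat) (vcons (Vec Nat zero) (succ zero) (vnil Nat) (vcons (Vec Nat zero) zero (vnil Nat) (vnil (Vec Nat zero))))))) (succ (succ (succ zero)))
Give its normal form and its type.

resulting normal form:
  \(u : Vec (Eq Nat (succ (succ (succ (succ (succ zero))))) (succ (succ (succ (succ (succ zero)))))) (succ zero)). vcons (Vec Nat zero) (succ (succ (succ (succ zero)))) (vnil Nat) (vcons (Vec Nat zero) (succ (succ (succ zero))) (vnil Nat) (vcons (Vec Nat zero) (succ (succ zero)) (vnil Nat) (vcons (Vec Nat zero) (succ zero) (vnil Nat) (vcons (Vec Nat zero) zero (vnil Nat) (vnil (Vec Nat zero))))))
type:
  Vec (Eq Nat (succ (succ (succ (succ (succ zero))))) (succ (succ (succ (succ (succ zero)))))) (succ zero) -> Vec (Vec Nat zero) (succ (succ (succ (succ (succ zero)))))
observation: 22 normal-order steps normalize the term, beginning with a beta-redex.


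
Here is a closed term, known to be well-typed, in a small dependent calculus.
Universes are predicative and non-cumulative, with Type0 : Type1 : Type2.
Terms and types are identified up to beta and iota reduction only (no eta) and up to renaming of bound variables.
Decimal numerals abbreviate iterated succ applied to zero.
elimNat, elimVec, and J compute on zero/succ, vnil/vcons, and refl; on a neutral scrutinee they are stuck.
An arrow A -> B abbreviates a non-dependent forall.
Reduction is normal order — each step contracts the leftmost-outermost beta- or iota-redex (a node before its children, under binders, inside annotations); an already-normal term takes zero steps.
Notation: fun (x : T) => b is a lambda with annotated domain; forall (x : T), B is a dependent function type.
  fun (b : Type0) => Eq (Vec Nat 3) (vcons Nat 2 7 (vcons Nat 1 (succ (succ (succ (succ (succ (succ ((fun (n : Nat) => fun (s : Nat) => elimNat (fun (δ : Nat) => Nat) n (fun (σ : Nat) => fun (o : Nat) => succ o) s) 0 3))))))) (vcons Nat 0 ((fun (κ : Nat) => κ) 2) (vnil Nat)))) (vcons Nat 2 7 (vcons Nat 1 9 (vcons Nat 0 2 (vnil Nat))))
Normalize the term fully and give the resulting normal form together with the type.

reduced normal form:
  fun (b : Type0) => Eq (Vec Nat 3) (vcons Nat 2 7 (vcons Nat 1 9 (vcons Nat 0 2 (vnil Nat)))) (vcons Nat 2 7 (vcons Nat 1 9 (vcons Nat 0 2 (vnil Nat))))
inferred type:
  Type0 -> Type0


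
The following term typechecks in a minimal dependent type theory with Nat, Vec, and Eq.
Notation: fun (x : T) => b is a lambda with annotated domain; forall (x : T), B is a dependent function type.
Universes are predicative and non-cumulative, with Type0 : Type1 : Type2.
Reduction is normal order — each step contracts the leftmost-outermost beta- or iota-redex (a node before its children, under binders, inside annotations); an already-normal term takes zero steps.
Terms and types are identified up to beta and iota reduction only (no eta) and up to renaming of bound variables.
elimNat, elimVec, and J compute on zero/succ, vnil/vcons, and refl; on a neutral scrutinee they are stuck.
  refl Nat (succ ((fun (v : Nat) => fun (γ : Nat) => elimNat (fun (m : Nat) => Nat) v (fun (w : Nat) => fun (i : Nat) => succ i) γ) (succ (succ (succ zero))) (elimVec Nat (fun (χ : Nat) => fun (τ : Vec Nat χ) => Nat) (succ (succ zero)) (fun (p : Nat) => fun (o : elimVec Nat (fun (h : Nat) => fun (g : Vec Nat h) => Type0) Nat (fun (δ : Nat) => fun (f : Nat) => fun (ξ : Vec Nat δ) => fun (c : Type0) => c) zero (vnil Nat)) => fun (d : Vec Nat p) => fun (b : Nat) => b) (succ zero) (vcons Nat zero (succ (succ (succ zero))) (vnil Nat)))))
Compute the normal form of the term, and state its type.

resulting normal form:
  refl Nat (succ (succ (succ (succ (succ (succ zero))))))
the term's type:
  Eq Nat (succ (succ (succ (succ (succ (succ zero)))))) (succ (succ (succ (succ (succ (succ zero))))))
observation: the term reaches its normal form after 15 normal-order steps.


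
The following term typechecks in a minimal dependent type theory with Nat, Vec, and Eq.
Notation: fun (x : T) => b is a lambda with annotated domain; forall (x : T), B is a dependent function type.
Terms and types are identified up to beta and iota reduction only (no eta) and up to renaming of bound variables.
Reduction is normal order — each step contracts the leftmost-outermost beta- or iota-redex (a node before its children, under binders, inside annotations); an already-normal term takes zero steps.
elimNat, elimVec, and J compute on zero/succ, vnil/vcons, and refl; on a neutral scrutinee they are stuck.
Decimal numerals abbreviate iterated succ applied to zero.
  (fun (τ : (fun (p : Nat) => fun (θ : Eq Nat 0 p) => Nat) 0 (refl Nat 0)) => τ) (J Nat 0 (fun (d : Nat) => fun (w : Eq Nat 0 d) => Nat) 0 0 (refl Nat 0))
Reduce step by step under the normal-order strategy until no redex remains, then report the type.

reduction (normal order):
  (fun (τ : (fun (p : Nat) => fun (θ : Eq Nat 0 p) => Nat) 0 (refl Nat 0)) => τ) (J Nat 0 (fun (d : Nat) => fun (w : Eq Nat 0 d) => Nat) 0 0 (refl Nat 0))
  ~> J Nat 0 (fun (τ : Nat) => fun (p : Eq Nat 0 τ) => Nat) 0 0 (refl Nat 0)
  ~> 0
inferred type:
  Nat


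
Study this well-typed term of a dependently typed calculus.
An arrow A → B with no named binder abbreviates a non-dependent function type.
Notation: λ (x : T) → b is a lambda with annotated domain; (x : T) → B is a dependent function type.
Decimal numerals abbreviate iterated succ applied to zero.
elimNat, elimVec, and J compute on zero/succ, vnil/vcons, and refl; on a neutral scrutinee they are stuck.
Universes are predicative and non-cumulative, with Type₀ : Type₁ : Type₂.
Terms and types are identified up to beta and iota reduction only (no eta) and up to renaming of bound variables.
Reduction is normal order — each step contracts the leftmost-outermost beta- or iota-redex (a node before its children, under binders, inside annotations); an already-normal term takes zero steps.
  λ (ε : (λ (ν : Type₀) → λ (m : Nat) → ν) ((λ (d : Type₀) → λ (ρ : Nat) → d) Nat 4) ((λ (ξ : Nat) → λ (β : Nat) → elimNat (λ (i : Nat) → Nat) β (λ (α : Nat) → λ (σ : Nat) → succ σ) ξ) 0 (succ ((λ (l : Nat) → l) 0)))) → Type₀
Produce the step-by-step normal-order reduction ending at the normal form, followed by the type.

normal-order reduction:
  λ (ε : (λ (ν : Type₀) → λ (m : Nat) → ν) ((λ (d : Type₀) → λ (ρ : Nat) → d) Nat 4) ((λ (ξ : Nat) → λ (β : Nat) → elimNat (λ (i : Nat) → Nat) β (λ (α : Nat) → λ (σ : Nat) → succ σ) ξ) 0 (succ ((λ (l : Nat) → l) 0)))) → Type₀
  ~> λ (ε : (λ (ν : Nat) → (λ (m : Type₀) → λ (d : Nat) → m) Nat 4) ((λ (ρ : Nat) → λ (ξ : Nat) → elimNat (λ (β : Nat) → Nat) ξ (λ (i : Nat) → λ (α : Nat) → succ α) ρ) 0 (succ ((λ (σ : Nat) → σ) 0)))) → Type₀
  ~> λ (ε : (λ (ν : Type₀) → λ (m : Nat) → ν) Nat 4) → Type₀
  ~> λ (ε : (λ (ν : Nat) → Nat) 4) → Type₀
  ~> λ (ε : Nat) → Type₀
inferred type:
  Nat → Type₁


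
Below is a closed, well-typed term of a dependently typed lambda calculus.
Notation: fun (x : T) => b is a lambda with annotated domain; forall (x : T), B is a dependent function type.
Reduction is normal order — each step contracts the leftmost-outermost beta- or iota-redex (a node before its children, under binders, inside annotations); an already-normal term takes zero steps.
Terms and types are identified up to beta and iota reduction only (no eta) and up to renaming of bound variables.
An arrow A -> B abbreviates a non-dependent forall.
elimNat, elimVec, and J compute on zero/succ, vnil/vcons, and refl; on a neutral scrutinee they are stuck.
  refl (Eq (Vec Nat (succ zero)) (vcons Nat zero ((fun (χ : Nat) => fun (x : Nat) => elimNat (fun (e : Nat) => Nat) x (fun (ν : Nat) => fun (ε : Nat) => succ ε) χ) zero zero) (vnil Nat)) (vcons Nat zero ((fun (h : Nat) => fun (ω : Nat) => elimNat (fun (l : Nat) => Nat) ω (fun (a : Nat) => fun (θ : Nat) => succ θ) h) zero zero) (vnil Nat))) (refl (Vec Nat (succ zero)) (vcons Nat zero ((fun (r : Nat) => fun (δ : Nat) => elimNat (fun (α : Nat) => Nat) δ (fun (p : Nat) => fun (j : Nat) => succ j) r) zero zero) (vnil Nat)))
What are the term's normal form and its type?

resulting normal form:
  refl (Eq (Vec Nat (succ zero)) (vcons Nat zero zero (vnil Nat)) (vcons Nat zero zero (vnil Nat))) (refl (Vec Nat (succ zero)) (vcons Nat zero zero (vnil Nat)))
inferred type:
  Eq (Eq (Vec Nat (succ zero)) (vcons Nat zero zero (vnil Nat)) (vcons Nat zero zero (vnil Nat))) (refl (Vec Nat (succ zero)) (vcons Nat zero zero (vnil Nat))) (refl (Vec Nat (succ zero)) (vcons Nat zero zero (vnil Nat)))


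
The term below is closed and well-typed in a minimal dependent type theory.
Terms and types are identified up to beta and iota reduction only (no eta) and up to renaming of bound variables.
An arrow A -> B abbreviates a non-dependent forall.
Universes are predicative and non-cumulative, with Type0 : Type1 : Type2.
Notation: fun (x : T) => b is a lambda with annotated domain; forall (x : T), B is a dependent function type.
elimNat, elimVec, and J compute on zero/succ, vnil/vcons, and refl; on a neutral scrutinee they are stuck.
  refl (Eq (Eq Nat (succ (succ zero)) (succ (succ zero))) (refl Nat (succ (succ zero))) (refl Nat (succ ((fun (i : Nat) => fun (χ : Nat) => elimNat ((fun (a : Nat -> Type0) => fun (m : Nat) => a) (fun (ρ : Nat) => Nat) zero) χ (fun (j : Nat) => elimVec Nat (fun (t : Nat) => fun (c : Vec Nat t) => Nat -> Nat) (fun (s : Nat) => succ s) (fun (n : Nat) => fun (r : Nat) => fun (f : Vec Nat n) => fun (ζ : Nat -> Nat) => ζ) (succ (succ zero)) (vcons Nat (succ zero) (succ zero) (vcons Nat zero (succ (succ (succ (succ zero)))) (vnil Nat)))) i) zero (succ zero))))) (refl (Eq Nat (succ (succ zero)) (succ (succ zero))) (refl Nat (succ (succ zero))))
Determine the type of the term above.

the term's type:
  Eq (Eq (Eq Nat (succ (succ zero)) (succ (succ zero))) (refl Nat (succ (succ zero))) (refl Nat (succ (succ zero)))) (refl (Eq Nat (succ (succ zero)) (succ (succ zero))) (refl Nat (succ (succ zero)))) (refl (Eq Nat (succ (succ zero)) (succ (succ zero))) (refl Nat (succ (succ zero))))


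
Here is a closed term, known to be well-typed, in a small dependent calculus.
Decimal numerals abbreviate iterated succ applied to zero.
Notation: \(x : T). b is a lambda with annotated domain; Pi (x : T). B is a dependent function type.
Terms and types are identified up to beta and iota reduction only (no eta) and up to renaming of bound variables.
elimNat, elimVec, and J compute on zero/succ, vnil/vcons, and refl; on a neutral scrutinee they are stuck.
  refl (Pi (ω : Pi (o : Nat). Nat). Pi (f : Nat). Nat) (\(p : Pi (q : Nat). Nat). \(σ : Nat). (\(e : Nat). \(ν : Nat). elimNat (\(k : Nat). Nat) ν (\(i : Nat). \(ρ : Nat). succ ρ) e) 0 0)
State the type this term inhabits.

the term's type:
  Eq (Pi (ω : Pi (o : Nat). Nat). Pi (f : Nat). Nat) (\(p : Pi (q : Nat). Nat). \(σ : Nat). 0) (\(e : Pi (ν : Nat). Nat). \(k : Nat). 0)


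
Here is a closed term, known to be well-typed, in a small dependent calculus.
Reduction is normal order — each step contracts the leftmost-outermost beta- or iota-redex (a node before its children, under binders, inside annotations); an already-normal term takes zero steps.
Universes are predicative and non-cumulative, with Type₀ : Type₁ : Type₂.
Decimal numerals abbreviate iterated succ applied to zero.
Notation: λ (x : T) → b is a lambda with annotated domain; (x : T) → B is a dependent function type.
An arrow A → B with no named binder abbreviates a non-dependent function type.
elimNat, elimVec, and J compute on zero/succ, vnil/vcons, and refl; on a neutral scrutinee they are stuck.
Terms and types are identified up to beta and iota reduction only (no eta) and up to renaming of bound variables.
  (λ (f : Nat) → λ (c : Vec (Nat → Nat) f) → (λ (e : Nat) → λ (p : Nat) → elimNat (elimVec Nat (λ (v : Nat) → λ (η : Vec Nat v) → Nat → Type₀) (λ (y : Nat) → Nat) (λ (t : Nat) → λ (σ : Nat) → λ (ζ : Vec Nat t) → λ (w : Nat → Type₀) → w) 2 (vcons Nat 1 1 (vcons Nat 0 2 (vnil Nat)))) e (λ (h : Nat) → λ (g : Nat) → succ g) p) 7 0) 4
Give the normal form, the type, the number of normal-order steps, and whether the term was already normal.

normal form:
  λ (f : Vec (Nat → Nat) 4) → 7
type:
  Vec (Nat → Nat) 4 → Nat
normal-order step count: 4
already normal: no
first redex: a beta-redex


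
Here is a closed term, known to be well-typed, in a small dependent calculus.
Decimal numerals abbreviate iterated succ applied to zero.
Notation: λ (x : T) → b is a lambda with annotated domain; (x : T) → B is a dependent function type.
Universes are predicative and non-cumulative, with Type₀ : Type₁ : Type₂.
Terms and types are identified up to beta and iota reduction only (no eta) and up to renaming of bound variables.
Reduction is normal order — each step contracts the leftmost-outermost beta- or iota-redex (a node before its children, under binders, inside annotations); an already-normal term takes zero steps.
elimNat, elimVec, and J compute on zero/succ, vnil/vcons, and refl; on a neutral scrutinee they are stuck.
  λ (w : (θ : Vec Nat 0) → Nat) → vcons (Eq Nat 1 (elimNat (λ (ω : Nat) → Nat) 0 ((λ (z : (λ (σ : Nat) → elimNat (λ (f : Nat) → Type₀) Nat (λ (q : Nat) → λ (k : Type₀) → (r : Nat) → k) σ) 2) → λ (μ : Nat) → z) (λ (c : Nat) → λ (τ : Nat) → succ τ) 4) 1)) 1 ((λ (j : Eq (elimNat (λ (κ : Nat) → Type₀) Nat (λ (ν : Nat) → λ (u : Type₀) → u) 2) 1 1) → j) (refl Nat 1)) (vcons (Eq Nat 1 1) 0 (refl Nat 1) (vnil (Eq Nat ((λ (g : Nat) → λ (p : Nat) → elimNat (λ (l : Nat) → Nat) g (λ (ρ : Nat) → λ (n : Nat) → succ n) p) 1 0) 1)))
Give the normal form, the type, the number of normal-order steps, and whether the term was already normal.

resulting normal form:
  λ (w : (θ : Vec Nat 0) → Nat) → vcons (Eq Nat 1 1) 1 (refl Nat 1) (vcons (Eq Nat 1 1) 0 (refl Nat 1) (vnil (Eq Nat 1 1)))
the term's type:
  (w : (θ : Vec Nat 0) → Nat) → Vec (Eq Nat 1 1) 2
normal-order step count: 10
already normal: no
first redex: an elimNat iota-redex
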